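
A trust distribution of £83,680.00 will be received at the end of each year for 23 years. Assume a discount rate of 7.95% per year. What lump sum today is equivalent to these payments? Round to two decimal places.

£871,388.85

This is an ordinary annuity: 23 payments of £83,680.00 at the end of each year.
Periodic rate r = 0.0795 per year.
PV = PMT × [(1 − (1+r)^−n)/r] = 83,680 × [1 − (1+r)^−23] / r = £871,388.85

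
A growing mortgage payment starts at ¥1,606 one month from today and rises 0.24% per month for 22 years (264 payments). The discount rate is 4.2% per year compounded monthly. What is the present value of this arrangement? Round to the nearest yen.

¥367,039

Periodic rate r = 0.042/12 per month; n is counted in months.
Growing ordinary annuity: PV = PMT₁ × [1 − ((1+g)/(1+r))^n] / (r − g) = 1,606 × [1 − ((1+0.0024)/(1+r))^264] / (r − 0.0024) = ¥367,039.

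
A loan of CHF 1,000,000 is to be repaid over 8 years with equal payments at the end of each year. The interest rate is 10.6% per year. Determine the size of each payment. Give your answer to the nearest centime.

CHF 191,557.52

Level ordinary annuity; solve PV = PMT × [(1 − (1+r)^−n)/r] for PMT.
Periodic rate r = 0.106 per year.
With n = 8: PMT = 1,000,000 / ([(1 − (1+r)^−n)/r]) = CHF 191,557.52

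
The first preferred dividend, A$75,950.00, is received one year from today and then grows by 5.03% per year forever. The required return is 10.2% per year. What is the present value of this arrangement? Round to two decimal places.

Periodic rate r = 0.102 per year.
Growing perpetuity (Gordon): PV = PMT₁ / (r − g) = 75,950 / (r − 0.0503) = A$1,469,052.22.

A$1,469,052.22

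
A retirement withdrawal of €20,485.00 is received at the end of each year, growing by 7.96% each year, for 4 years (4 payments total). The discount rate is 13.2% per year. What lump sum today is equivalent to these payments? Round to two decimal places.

Periodic rate r = 0.132 per year.
Growing ordinary annuity: PV = PMT₁ × [1 − ((1+g)/(1+r))^n] / (r − g) = 20,485 × [1 − ((1+0.0796)/(1+r))^4] / (r − 0.0796) = €67,512.43.

€67,512.43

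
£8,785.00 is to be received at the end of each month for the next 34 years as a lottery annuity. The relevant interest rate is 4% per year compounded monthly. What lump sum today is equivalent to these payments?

£1,957,538.95

This is an ordinary annuity: 408 payments of £8,785.00 at the end of each month.
Periodic rate r = 0.04/12 per month; n is counted in months.
PV = PMT × [(1 − (1+r)^−n)/r] = 8,785 × [1 − (1+r)^−408] / r = £1,957,538.95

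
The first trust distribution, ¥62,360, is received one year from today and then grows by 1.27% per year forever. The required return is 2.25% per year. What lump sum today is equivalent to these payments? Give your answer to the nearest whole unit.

Periodic rate r = 0.0225 per year.
Growing perpetuity (Gordon): PV = PMT₁ / (r − g) = 62,360 / (r − 0.0127) = ¥6,363,265.

¥6,363,265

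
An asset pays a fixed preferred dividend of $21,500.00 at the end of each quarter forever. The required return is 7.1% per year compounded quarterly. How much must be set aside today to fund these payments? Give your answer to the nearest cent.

$1,211,267.61

Periodic rate r = 0.071/4 per quarter.
Level perpetuity: PV = PMT / r = 21,500 / (0.071/4) = $1,211,267.61.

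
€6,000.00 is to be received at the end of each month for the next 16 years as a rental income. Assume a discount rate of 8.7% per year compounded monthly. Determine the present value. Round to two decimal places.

This is an ordinary annuity: 192 payments of €6,000.00 at the end of each month.
Periodic rate r = 0.087/12 per month; n is counted in months.
PV = PMT × [(1 − (1+r)^−n)/r] = 6,000 × [1 − (1+r)^−192] / r = €620,831.10

€620,831.10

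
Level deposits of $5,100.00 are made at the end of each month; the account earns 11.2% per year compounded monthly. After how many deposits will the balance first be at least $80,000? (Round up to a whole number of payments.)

15 payments

Periodic rate r = 0.112/12 per month; n is counted in months.
Ordinary annuity FV: 80,000 = 5,100 × [((1+r)^n − 1)/r].
(1+r)^n = 1 + 80,000 × r / 5,100, so n = ln(1 + 80,000·r/5,100) / ln(1+r) = 14.71.
Round up to a whole number of payments: n = 15.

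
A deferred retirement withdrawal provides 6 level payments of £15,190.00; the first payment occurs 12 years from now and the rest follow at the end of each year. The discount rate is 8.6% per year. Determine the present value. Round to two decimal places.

Ordinary annuity of 6 payments, first payment at period 12.
Periodic rate r = 0.086 per year.
The ordinary-annuity PV formula values the stream one period before the first payment (period 11); discount that back 11 periods:
PV₀ = 15,190 × [1 − (1+r)^−6] / r × (1+r)^−11 = £27,827.77

£27,827.77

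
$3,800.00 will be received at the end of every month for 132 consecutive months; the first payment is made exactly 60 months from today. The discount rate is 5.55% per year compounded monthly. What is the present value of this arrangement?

$285,463.25

Ordinary annuity of 132 payments, first payment at period 60.
Periodic rate r = 0.0555/12 per month; n is counted in months.
The ordinary-annuity PV formula values the stream one period before the first payment (period 59); discount that back 59 periods:
PV₀ = 3,800 × [1 − (1+r)^−132] / r × (1+r)^−59 = $285,463.25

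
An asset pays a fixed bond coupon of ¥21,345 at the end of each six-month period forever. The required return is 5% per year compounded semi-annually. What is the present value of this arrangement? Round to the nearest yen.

Periodic rate r = 0.05/2 per half-year.
Level perpetuity: PV = PMT / r = 21,345 / (0.05/2) = ¥853,800.

¥853,800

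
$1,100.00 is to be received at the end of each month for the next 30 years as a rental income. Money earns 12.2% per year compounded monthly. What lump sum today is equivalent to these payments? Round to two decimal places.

This is an ordinary annuity: 360 payments of $1,100.00 at the end of each month.
Periodic rate r = 0.122/12 per month; n is counted in months.
PV = PMT × [(1 − (1+r)^−n)/r] = 1,100 × [1 − (1+r)^−360] / r = $105,360.62

$105,360.62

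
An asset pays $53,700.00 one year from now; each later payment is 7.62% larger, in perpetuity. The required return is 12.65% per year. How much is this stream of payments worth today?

Periodic rate r = 0.1265 per year.
Growing perpetuity (Gordon): PV = PMT₁ / (r − g) = 53,700 / (r − 0.0762) = $1,067,594.43.

$1,067,594.43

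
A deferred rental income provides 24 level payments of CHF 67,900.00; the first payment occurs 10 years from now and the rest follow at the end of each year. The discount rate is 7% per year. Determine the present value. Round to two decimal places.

Ordinary annuity of 24 payments, first payment at period 10.
Periodic rate r = 0.07 per year.
The ordinary-annuity PV formula values the stream one period before the first payment (period 9); discount that back 9 periods:
PV₀ = 67,900 × [1 − (1+r)^−24] / r × (1+r)^−9 = CHF 423,598.07

CHF 423,598.07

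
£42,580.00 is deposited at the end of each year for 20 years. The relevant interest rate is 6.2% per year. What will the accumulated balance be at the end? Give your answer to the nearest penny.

£1,600,426.65

This is an ordinary annuity: 20 deposits of £42,580.00 at the end of each year.
Periodic rate r = 0.062 per year.
FV = PMT × [((1+r)^n − 1)/r] = 42,580 × [(1+r)^20 − 1] / r = £1,600,426.65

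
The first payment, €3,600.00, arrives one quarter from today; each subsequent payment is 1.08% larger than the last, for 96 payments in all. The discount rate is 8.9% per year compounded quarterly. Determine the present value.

€207,781.33

Periodic rate r = 0.089/4 per quarter; n is counted in quarters.
Growing ordinary annuity: PV = PMT₁ × [1 − ((1+g)/(1+r))^n] / (r − g) = 3,600 × [1 − ((1+0.0108)/(1+r))^96] / (r − 0.0108) = €207,781.33.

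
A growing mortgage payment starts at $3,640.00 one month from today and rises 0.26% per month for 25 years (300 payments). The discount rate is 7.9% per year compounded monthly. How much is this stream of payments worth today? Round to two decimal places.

Periodic rate r = 0.079/12 per month; n is counted in months.
Growing ordinary annuity: PV = PMT₁ × [1 − ((1+g)/(1+r))^n] / (r − g) = 3,640 × [1 − ((1+0.0026)/(1+r))^300] / (r − 0.0026) = $635,679.83.

$635,679.83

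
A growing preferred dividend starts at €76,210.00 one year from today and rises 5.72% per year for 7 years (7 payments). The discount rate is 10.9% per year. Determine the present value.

€418,640.14

Periodic rate r = 0.109 per year.
Growing ordinary annuity: PV = PMT₁ × [1 − ((1+g)/(1+r))^n] / (r − g) = 76,210 × [1 − ((1+0.0572)/(1+r))^7] / (r − 0.0572) = €418,640.14.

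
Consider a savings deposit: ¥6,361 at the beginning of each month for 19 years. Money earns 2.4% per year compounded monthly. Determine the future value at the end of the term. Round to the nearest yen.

¥1,838,921

This is an annuity due: 228 deposits of ¥6,361 at the beginning of each month.
Periodic rate r = 0.024/12 per month; n is counted in months.
FV = PMT × [((1+r)^n − 1)/r] × (1+r) = 6,361 × [(1+r)^228 − 1] / r × (1+r) = ¥1,838,921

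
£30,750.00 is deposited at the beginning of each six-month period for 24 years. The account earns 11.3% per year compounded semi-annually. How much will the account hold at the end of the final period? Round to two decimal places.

£7,467,709.08

This is an annuity due: 48 deposits of £30,750.00 at the beginning of each six-month period.
Periodic rate r = 0.113/2 per half-year; n is counted in half-years.
FV = PMT × [((1+r)^n − 1)/r] × (1+r) = 30,750 × [(1+r)^48 − 1] / r × (1+r) = £7,467,709.08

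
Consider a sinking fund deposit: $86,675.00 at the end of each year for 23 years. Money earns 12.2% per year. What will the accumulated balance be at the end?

$9,321,138.14

This is an ordinary annuity: 23 deposits of $86,675.00 at the end of each year.
Periodic rate r = 0.122 per year.
FV = PMT × [((1+r)^n − 1)/r] = 86,675 × [(1+r)^23 − 1] / r = $9,321,138.14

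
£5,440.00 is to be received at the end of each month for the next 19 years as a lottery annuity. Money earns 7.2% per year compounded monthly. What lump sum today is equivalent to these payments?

This is an ordinary annuity: 228 payments of £5,440.00 at the end of each month.
Periodic rate r = 0.072/12 per month; n is counted in months.
PV = PMT × [(1 − (1+r)^−n)/r] = 5,440 × [1 − (1+r)^−228] / r = £674,869.54

£674,869.54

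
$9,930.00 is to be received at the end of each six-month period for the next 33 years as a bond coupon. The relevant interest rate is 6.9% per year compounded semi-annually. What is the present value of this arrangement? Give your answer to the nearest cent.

$257,141.70

This is an ordinary annuity: 66 payments of $9,930.00 at the end of each six-month period.
Periodic rate r = 0.069/2 per half-year; n is counted in half-years.
PV = PMT × [(1 − (1+r)^−n)/r] = 9,930 × [1 − (1+r)^−66] / r = $257,141.70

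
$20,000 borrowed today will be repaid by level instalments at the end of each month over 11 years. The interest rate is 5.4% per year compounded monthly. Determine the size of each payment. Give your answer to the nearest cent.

Level ordinary annuity; solve PV = PMT × [(1 − (1+r)^−n)/r] for PMT.
Periodic rate r = 0.054/12 per month; n is counted in months.
With n = 132: PMT = 20,000 / ([(1 − (1+r)^−n)/r]) = $201.28

$201.28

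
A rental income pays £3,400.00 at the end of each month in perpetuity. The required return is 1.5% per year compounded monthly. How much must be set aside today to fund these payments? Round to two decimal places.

£2,720,000.00

Periodic rate r = 0.015/12 per month.
Level perpetuity: PV = PMT / r = 3,400 / (0.015/12) = £2,720,000.00.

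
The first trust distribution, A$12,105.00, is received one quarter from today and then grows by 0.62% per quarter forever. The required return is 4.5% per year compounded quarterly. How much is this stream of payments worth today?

A$2,397,029.70

Periodic rate r = 0.045/4 per quarter.
Growing perpetuity (Gordon): PV = PMT₁ / (r − g) = 12,105 / (r − 0.0062) = A$2,397,029.70.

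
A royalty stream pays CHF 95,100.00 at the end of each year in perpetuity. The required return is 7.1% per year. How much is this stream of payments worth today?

Periodic rate r = 0.071 per year.
Level perpetuity: PV = PMT / r = 95,100 / (0.071) = CHF 1,339,436.62.

CHF 1,339,436.62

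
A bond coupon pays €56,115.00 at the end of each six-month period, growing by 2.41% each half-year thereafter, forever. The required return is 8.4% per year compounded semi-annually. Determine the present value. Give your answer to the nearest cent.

Periodic rate r = 0.084/2 per half-year.
Growing perpetuity (Gordon): PV = PMT₁ / (r − g) = 56,115 / (r − 0.0241) = €3,134,916.20.

€3,134,916.20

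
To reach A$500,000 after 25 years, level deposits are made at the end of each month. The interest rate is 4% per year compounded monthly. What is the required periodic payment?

Level ordinary annuity; solve FV = PMT × [((1+r)^n − 1)/r] for PMT.
Periodic rate r = 0.04/12 per month; n is counted in months.
With n = 300: PMT = 500,000 / ([((1+r)^n − 1)/r]) = A$972.52

A$972.52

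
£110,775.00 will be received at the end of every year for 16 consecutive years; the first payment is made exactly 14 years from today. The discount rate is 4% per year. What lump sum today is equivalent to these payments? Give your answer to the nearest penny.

£775,210.85

Ordinary annuity of 16 payments, first payment at period 14.
Periodic rate r = 0.04 per year.
The ordinary-annuity PV formula values the stream one period before the first payment (period 13); discount that back 13 periods:
PV₀ = 110,775 × [1 − (1+r)^−16] / r × (1+r)^−13 = £775,210.85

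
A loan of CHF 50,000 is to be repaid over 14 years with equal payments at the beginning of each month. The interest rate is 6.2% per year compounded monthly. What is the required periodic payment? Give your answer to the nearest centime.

Level annuity due; solve PV = PMT × [(1 − (1+r)^−n)/r] × (1+r) for PMT.
Periodic rate r = 0.062/12 per month; n is counted in months.
With n = 168: PMT = 50,000 / ([(1 − (1+r)^−n)/r] × (1+r)) = CHF 443.67

CHF 443.67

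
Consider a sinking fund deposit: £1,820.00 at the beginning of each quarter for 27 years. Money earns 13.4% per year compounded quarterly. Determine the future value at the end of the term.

£1,915,679.54

This is an annuity due: 108 deposits of £1,820.00 at the beginning of each quarter.
Periodic rate r = 0.134/4 per quarter; n is counted in quarters.
FV = PMT × [((1+r)^n − 1)/r] × (1+r) = 1,820 × [(1+r)^108 − 1] / r × (1+r) = £1,915,679.54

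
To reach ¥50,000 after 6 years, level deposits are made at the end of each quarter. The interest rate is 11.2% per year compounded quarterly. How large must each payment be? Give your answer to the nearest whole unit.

¥1,489

Level ordinary annuity; solve FV = PMT × [((1+r)^n − 1)/r] for PMT.
Periodic rate r = 0.112/4 per quarter; n is counted in quarters.
With n = 24: PMT = 50,000 / ([((1+r)^n − 1)/r]) = ¥1,489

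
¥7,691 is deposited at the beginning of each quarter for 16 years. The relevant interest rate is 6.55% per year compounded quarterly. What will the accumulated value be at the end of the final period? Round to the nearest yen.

¥872,555

This is an annuity due: 64 deposits of ¥7,691 at the beginning of each quarter.
Periodic rate r = 0.0655/4 per quarter; n is counted in quarters.
FV = PMT × [((1+r)^n − 1)/r] × (1+r) = 7,691 × [(1+r)^64 − 1] / r × (1+r) = ¥872,555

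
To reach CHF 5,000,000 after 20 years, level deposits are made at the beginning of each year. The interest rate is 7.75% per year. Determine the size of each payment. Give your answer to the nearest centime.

CHF 104,244.69

Level annuity due; solve FV = PMT × [((1+r)^n − 1)/r] × (1+r) for PMT.
Periodic rate r = 0.0775 per year.
With n = 20: PMT = 5,000,000 / ([((1+r)^n − 1)/r] × (1+r)) = CHF 104,244.69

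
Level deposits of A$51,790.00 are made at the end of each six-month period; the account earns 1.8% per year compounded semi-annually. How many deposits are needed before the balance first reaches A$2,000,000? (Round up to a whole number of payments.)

Periodic rate r = 0.018/2 per half-year; n is counted in half-years.
Ordinary annuity FV: 2,000,000 = 51,790 × [((1+r)^n − 1)/r].
(1+r)^n = 1 + 2,000,000 × r / 51,790, so n = ln(1 + 2,000,000·r/51,790) / ln(1+r) = 33.29.
Round up to a whole number of payments: n = 34.

34 payments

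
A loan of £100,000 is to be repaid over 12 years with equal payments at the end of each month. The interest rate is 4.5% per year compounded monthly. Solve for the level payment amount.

Level ordinary annuity; solve PV = PMT × [(1 − (1+r)^−n)/r] for PMT.
Periodic rate r = 0.045/12 per month; n is counted in months.
With n = 144: PMT = 100,000 / ([(1 − (1+r)^−n)/r]) = £900.01

£900.01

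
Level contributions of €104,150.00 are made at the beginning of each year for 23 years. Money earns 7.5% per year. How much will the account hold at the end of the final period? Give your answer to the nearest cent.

This is an annuity due: 23 deposits of €104,150.00 at the beginning of each year.
Periodic rate r = 0.075 per year.
FV = PMT × [((1+r)^n − 1)/r] × (1+r) = 104,150 × [(1+r)^23 − 1] / r × (1+r) = €6,384,914.44

€6,384,914.44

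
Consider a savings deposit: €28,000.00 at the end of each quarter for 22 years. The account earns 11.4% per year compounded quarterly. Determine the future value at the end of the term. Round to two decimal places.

This is an ordinary annuity: 88 deposits of €28,000.00 at the end of each quarter.
Periodic rate r = 0.114/4 per quarter; n is counted in quarters.
FV = PMT × [((1+r)^n − 1)/r] = 28,000 × [(1+r)^88 − 1] / r = €10,666,612.98

€10,666,612.98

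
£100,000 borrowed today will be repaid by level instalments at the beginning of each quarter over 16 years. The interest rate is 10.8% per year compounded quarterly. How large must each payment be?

£3,213.00

Level annuity due; solve PV = PMT × [(1 − (1+r)^−n)/r] × (1+r) for PMT.
Periodic rate r = 0.108/4 per quarter; n is counted in quarters.
With n = 64: PMT = 100,000 / ([(1 − (1+r)^−n)/r] × (1+r)) = £3,213.00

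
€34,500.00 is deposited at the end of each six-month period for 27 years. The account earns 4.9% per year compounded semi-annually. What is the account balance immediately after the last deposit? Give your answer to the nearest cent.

This is an ordinary annuity: 54 deposits of €34,500.00 at the end of each six-month period.
Periodic rate r = 0.049/2 per half-year; n is counted in half-years.
FV = PMT × [((1+r)^n − 1)/r] = 34,500 × [(1+r)^54 − 1] / r = €3,795,377.95

€3,795,377.95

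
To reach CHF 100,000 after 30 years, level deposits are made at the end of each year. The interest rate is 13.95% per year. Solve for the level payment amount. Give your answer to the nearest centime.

Level ordinary annuity; solve FV = PMT × [((1+r)^n − 1)/r] for PMT.
Periodic rate r = 0.1395 per year.
With n = 30: PMT = 100,000 / ([((1+r)^n − 1)/r]) = CHF 283.05

CHF 283.05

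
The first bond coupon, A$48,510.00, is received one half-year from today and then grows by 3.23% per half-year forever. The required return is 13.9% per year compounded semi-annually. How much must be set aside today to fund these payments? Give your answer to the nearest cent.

A$1,304,032.26

Periodic rate r = 0.139/2 per half-year.
Growing perpetuity (Gordon): PV = PMT₁ / (r − g) = 48,510 / (r − 0.0323) = A$1,304,032.26.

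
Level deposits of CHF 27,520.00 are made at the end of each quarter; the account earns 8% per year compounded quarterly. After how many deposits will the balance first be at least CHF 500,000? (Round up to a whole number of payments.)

16 payments

Periodic rate r = 0.08/4 per quarter; n is counted in quarters.
Ordinary annuity FV: 500,000 = 27,520 × [((1+r)^n − 1)/r].
(1+r)^n = 1 + 500,000 × r / 27,520, so n = ln(1 + 500,000·r/27,520) / ln(1+r) = 15.65.
Round up to a whole number of payments: n = 16.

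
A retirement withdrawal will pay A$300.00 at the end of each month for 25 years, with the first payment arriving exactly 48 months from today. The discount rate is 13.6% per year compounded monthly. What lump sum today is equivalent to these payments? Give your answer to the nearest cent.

A$15,055.66

Ordinary annuity of 300 payments, first payment at period 48.
Periodic rate r = 0.136/12 per month; n is counted in months.
The ordinary-annuity PV formula values the stream one period before the first payment (period 47); discount that back 47 periods:
PV₀ = 300 × [1 − (1+r)^−300] / r × (1+r)^−47 = A$15,055.66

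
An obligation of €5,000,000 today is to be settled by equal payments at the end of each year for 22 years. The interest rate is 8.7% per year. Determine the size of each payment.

€517,591.91

Level ordinary annuity; solve PV = PMT × [(1 − (1+r)^−n)/r] for PMT.
Periodic rate r = 0.087 per year.
With n = 22: PMT = 5,000,000 / ([(1 − (1+r)^−n)/r]) = €517,591.91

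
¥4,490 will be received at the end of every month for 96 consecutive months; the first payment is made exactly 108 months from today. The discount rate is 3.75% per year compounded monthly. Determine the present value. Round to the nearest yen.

¥266,335

Ordinary annuity of 96 payments, first payment at period 108.
Periodic rate r = 0.0375/12 per month; n is counted in months.
The ordinary-annuity PV formula values the stream one period before the first payment (period 107); discount that back 107 periods:
PV₀ = 4,490 × [1 − (1+r)^−96] / r × (1+r)^−107 = ¥266,335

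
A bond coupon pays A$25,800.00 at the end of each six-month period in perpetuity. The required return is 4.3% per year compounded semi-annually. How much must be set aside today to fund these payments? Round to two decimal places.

A$1,200,000.00

Periodic rate r = 0.043/2 per half-year.
Level perpetuity: PV = PMT / r = 25,800 / (0.043/2) = A$1,200,000.00.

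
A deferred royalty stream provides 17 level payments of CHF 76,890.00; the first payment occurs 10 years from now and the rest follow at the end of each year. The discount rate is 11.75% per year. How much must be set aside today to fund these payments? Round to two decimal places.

Ordinary annuity of 17 payments, first payment at period 10.
Periodic rate r = 0.1175 per year.
The ordinary-annuity PV formula values the stream one period before the first payment (period 9); discount that back 9 periods:
PV₀ = 76,890 × [1 − (1+r)^−17] / r × (1+r)^−9 = CHF 204,346.30

CHF 204,346.30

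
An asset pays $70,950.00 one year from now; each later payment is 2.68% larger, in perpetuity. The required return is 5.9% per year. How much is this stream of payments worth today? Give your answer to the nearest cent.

Periodic rate r = 0.059 per year.
Growing perpetuity (Gordon): PV = PMT₁ / (r − g) = 70,950 / (r − 0.0268) = $2,203,416.15.

$2,203,416.15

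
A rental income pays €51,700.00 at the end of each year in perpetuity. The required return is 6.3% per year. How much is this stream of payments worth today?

Periodic rate r = 0.063 per year.
Level perpetuity: PV = PMT / r = 51,700 / (0.063) = €820,634.92.

€820,634.92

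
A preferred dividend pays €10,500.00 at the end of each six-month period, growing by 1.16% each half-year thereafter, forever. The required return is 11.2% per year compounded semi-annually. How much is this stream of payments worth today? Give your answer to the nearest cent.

€236,486.49

Periodic rate r = 0.112/2 per half-year.
Growing perpetuity (Gordon): PV = PMT₁ / (r − g) = 10,500 / (r − 0.0116) = €236,486.49.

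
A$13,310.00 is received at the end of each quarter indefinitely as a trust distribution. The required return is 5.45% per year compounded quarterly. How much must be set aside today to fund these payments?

Periodic rate r = 0.0545/4 per quarter.
Level perpetuity: PV = PMT / r = 13,310 / (0.0545/4) = A$976,880.73.

A$976,880.73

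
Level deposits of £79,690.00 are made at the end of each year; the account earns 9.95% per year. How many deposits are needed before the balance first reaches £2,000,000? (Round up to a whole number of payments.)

Periodic rate r = 0.0995 per year.
Ordinary annuity FV: 2,000,000 = 79,690 × [((1+r)^n − 1)/r].
(1+r)^n = 1 + 2,000,000 × r / 79,690, so n = ln(1 + 2,000,000·r/79,690) / ln(1+r) = 13.20.
Round up to a whole number of payments: n = 14.

14 payments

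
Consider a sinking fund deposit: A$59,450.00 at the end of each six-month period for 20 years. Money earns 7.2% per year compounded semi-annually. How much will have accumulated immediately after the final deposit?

A$5,144,395.24

This is an ordinary annuity: 40 deposits of A$59,450.00 at the end of each six-month period.
Periodic rate r = 0.072/2 per half-year; n is counted in half-years.
FV = PMT × [((1+r)^n − 1)/r] = 59,450 × [(1+r)^40 − 1] / r = A$5,144,395.24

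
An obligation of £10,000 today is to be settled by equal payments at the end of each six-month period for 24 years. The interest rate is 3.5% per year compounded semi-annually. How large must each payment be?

£309.66

Level ordinary annuity; solve PV = PMT × [(1 − (1+r)^−n)/r] for PMT.
Periodic rate r = 0.035/2 per half-year; n is counted in half-years.
With n = 48: PMT = 10,000 / ([(1 − (1+r)^−n)/r]) = £309.66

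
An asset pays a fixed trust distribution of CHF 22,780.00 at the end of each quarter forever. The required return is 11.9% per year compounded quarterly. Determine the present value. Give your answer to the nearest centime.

CHF 765,714.29

Periodic rate r = 0.119/4 per quarter.
Level perpetuity: PV = PMT / r = 22,780 / (0.119/4) = CHF 765,714.29.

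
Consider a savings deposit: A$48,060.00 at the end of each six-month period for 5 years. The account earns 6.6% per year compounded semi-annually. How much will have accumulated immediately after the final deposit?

This is an ordinary annuity: 10 deposits of A$48,060.00 at the end of each six-month period.
Periodic rate r = 0.066/2 per half-year; n is counted in half-years.
FV = PMT × [((1+r)^n − 1)/r] = 48,060 × [(1+r)^10 − 1] / r = A$558,627.04

A$558,627.04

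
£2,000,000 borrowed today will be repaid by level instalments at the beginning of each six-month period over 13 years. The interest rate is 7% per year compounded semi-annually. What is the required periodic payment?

£114,406.56

Level annuity due; solve PV = PMT × [(1 − (1+r)^−n)/r] × (1+r) for PMT.
Periodic rate r = 0.07/2 per half-year; n is counted in half-years.
With n = 26: PMT = 2,000,000 / ([(1 − (1+r)^−n)/r] × (1+r)) = £114,406.56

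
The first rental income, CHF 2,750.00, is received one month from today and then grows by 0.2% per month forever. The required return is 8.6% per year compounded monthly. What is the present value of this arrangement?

Periodic rate r = 0.086/12 per month.
Growing perpetuity (Gordon): PV = PMT₁ / (r − g) = 2,750 / (r − 0.002) = CHF 532,258.06.

CHF 532,258.06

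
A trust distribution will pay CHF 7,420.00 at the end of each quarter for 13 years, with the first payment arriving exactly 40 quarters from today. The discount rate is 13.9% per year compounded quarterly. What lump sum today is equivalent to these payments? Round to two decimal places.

CHF 46,809.24

Ordinary annuity of 52 payments, first payment at period 40.
Periodic rate r = 0.139/4 per quarter; n is counted in quarters.
The ordinary-annuity PV formula values the stream one period before the first payment (period 39); discount that back 39 periods:
PV₀ = 7,420 × [1 − (1+r)^−52] / r × (1+r)^−39 = CHF 46,809.24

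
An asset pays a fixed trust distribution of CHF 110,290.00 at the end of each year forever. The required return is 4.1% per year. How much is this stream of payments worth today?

Periodic rate r = 0.041 per year.
Level perpetuity: PV = PMT / r = 110,290 / (0.041) = CHF 2,690,000.00.

CHF 2,690,000.00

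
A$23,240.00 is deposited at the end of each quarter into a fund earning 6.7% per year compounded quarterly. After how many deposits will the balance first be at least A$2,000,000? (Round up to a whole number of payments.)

54 payments

Periodic rate r = 0.067/4 per quarter; n is counted in quarters.
Ordinary annuity FV: 2,000,000 = 23,240 × [((1+r)^n − 1)/r].
(1+r)^n = 1 + 2,000,000 × r / 23,240, so n = ln(1 + 2,000,000·r/23,240) / ln(1+r) = 53.73.
Round up to a whole number of payments: n = 54.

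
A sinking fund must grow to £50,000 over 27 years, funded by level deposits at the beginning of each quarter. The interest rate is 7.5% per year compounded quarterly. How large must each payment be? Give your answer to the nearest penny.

£143.00

Level annuity due; solve FV = PMT × [((1+r)^n − 1)/r] × (1+r) for PMT.
Periodic rate r = 0.075/4 per quarter; n is counted in quarters.
With n = 108: PMT = 50,000 / ([((1+r)^n − 1)/r] × (1+r)) = £143.00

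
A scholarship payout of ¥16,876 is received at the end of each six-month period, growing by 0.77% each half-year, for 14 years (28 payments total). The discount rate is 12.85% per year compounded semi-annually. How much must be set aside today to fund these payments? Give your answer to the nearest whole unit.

¥233,728

Periodic rate r = 0.1285/2 per half-year; n is counted in half-years.
Growing ordinary annuity: PV = PMT₁ × [1 − ((1+g)/(1+r))^n] / (r − g) = 16,876 × [1 − ((1+0.0077)/(1+r))^28] / (r − 0.0077) = ¥233,728.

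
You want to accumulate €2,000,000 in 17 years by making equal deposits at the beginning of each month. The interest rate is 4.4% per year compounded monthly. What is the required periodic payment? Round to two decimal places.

€6,583.17

Level annuity due; solve FV = PMT × [((1+r)^n − 1)/r] × (1+r) for PMT.
Periodic rate r = 0.044/12 per month; n is counted in months.
With n = 204: PMT = 2,000,000 / ([((1+r)^n − 1)/r] × (1+r)) = €6,583.17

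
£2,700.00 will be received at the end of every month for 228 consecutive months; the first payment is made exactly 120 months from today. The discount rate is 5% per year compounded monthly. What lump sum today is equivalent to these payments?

£241,984.30

Ordinary annuity of 228 payments, first payment at period 120.
Periodic rate r = 0.05/12 per month; n is counted in months.
The ordinary-annuity PV formula values the stream one period before the first payment (period 119); discount that back 119 periods:
PV₀ = 2,700 × [1 − (1+r)^−228] / r × (1+r)^−119 = £241,984.30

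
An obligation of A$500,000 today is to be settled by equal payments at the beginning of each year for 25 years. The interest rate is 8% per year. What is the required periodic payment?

A$43,369.81

Level annuity due; solve PV = PMT × [(1 − (1+r)^−n)/r] × (1+r) for PMT.
Periodic rate r = 0.08 per year.
With n = 25: PMT = 500,000 / ([(1 − (1+r)^−n)/r] × (1+r)) = A$43,369.81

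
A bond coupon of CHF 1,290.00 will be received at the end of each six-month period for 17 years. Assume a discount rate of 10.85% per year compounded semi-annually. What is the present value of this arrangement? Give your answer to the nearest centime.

CHF 19,833.25

This is an ordinary annuity: 34 payments of CHF 1,290.00 at the end of each six-month period.
Periodic rate r = 0.1085/2 per half-year; n is counted in half-years.
PV = PMT × [(1 − (1+r)^−n)/r] = 1,290 × [1 − (1+r)^−34] / r = CHF 19,833.25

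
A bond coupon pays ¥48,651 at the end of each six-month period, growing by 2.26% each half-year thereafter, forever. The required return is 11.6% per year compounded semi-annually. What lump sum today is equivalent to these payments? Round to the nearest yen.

¥1,374,322

Periodic rate r = 0.116/2 per half-year.
Growing perpetuity (Gordon): PV = PMT₁ / (r − g) = 48,651 / (r − 0.0226) = ¥1,374,322.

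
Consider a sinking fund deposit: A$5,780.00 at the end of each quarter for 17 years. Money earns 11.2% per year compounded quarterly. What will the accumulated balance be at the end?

This is an ordinary annuity: 68 deposits of A$5,780.00 at the end of each quarter.
Periodic rate r = 0.112/4 per quarter; n is counted in quarters.
FV = PMT × [((1+r)^n − 1)/r] = 5,780 × [(1+r)^68 − 1] / r = A$1,143,471.45

A$1,143,471.45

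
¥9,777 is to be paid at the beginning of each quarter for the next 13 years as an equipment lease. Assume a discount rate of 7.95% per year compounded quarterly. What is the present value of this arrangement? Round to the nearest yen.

This is an annuity due: 52 payments of ¥9,777 at the beginning of each quarter.
Periodic rate r = 0.0795/4 per quarter; n is counted in quarters.
PV = PMT × [(1 − (1+r)^−n)/r] × (1+r) = 9,777 × [1 − (1+r)^−52] / r × (1+r) = ¥321,398

¥321,398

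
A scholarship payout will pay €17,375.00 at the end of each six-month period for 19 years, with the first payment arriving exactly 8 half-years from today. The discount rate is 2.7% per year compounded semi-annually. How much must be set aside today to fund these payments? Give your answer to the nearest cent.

€467,804.37

Ordinary annuity of 38 payments, first payment at period 8.
Periodic rate r = 0.027/2 per half-year; n is counted in half-years.
The ordinary-annuity PV formula values the stream one period before the first payment (period 7); discount that back 7 periods:
PV₀ = 17,375 × [1 − (1+r)^−38] / r × (1+r)^−7 = €467,804.37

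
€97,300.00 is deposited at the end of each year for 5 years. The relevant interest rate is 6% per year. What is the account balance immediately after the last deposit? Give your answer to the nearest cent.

€548,489.15

This is an ordinary annuity: 5 deposits of €97,300.00 at the end of each year.
Periodic rate r = 0.06 per year.
FV = PMT × [((1+r)^n − 1)/r] = 97,300 × [(1+r)^5 − 1] / r = €548,489.15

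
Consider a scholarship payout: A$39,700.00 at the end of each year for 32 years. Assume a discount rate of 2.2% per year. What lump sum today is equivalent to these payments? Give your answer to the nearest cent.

This is an ordinary annuity: 32 payments of A$39,700.00 at the end of each year.
Periodic rate r = 0.022 per year.
PV = PMT × [(1 − (1+r)^−n)/r] = 39,700 × [1 − (1+r)^−32] / r = A$905,173.87

A$905,173.87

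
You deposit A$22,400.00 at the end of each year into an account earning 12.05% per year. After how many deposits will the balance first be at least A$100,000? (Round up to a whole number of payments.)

4 payments

Periodic rate r = 0.1205 per year.
Ordinary annuity FV: 100,000 = 22,400 × [((1+r)^n − 1)/r].
(1+r)^n = 1 + 100,000 × r / 22,400, so n = ln(1 + 100,000·r/22,400) / ln(1+r) = 3.78.
Round up to a whole number of payments: n = 4.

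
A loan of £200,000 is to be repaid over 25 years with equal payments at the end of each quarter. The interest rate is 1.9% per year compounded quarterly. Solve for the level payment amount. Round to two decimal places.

Level ordinary annuity; solve PV = PMT × [(1 − (1+r)^−n)/r] for PMT.
Periodic rate r = 0.019/4 per quarter; n is counted in quarters.
With n = 100: PMT = 200,000 / ([(1 − (1+r)^−n)/r]) = £2,517.12

£2,517.12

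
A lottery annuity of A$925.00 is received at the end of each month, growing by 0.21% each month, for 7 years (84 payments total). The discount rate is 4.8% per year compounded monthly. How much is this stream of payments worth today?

Periodic rate r = 0.048/12 per month; n is counted in months.
Growing ordinary annuity: PV = PMT₁ × [1 − ((1+g)/(1+r))^n] / (r − g) = 925 × [1 − ((1+0.0021)/(1+r))^84] / (r − 0.0021) = A$71,615.21.

A$71,615.21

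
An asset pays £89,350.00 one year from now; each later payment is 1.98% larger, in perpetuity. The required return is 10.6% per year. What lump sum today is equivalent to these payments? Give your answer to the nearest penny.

£1,036,542.92

Periodic rate r = 0.106 per year.
Growing perpetuity (Gordon): PV = PMT₁ / (r − g) = 89,350 / (r − 0.0198) = £1,036,542.92.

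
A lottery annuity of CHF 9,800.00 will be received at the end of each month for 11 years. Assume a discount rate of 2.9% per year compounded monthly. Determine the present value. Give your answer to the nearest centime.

CHF 1,106,432.17

This is an ordinary annuity: 132 payments of CHF 9,800.00 at the end of each month.
Periodic rate r = 0.029/12 per month; n is counted in months.
PV = PMT × [(1 − (1+r)^−n)/r] = 9,800 × [1 − (1+r)^−132] / r = CHF 1,106,432.17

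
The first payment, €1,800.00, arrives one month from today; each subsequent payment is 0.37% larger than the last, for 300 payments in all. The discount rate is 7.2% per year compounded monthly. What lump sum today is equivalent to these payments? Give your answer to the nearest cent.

Periodic rate r = 0.072/12 per month; n is counted in months.
Growing ordinary annuity: PV = PMT₁ × [1 − ((1+g)/(1+r))^n] / (r − g) = 1,800 × [1 − ((1+0.0037)/(1+r))^300] / (r − 0.0037) = €388,761.55.

€388,761.55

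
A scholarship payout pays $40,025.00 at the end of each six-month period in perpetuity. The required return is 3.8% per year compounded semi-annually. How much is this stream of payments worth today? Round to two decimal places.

$2,106,578.95

Periodic rate r = 0.038/2 per half-year.
Level perpetuity: PV = PMT / r = 40,025 / (0.038/2) = $2,106,578.95.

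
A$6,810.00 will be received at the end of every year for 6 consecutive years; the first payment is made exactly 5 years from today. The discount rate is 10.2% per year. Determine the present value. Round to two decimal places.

A$19,993.73

Ordinary annuity of 6 payments, first payment at period 5.
Periodic rate r = 0.102 per year.
The ordinary-annuity PV formula values the stream one period before the first payment (period 4); discount that back 4 periods:
PV₀ = 6,810 × [1 − (1+r)^−6] / r × (1+r)^−4 = A$19,993.73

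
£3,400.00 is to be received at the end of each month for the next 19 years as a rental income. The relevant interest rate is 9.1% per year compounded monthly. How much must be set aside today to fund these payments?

£368,265.68

This is an ordinary annuity: 228 payments of £3,400.00 at the end of each month.
Periodic rate r = 0.091/12 per month; n is counted in months.
PV = PMT × [(1 − (1+r)^−n)/r] = 3,400 × [1 − (1+r)^−228] / r = £368,265.68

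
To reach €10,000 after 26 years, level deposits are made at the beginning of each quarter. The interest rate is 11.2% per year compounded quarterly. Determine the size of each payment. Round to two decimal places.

€16.34

Level annuity due; solve FV = PMT × [((1+r)^n − 1)/r] × (1+r) for PMT.
Periodic rate r = 0.112/4 per quarter; n is counted in quarters.
With n = 104: PMT = 10,000 / ([((1+r)^n − 1)/r] × (1+r)) = €16.34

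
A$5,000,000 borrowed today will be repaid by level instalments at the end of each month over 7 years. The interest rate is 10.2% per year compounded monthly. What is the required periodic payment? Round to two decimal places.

Level ordinary annuity; solve PV = PMT × [(1 − (1+r)^−n)/r] for PMT.
Periodic rate r = 0.102/12 per month; n is counted in months.
With n = 84: PMT = 5,000,000 / ([(1 − (1+r)^−n)/r]) = A$83,523.53

A$83,523.53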